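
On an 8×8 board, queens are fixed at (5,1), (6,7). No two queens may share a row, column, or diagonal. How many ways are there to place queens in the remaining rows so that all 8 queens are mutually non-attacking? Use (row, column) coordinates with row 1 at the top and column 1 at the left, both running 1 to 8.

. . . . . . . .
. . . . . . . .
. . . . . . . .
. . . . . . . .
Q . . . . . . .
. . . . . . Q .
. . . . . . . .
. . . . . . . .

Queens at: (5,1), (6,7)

Branch on row 1: col 3 → 2; col 4 → 2; col 6 → 1; col 8 → 1.
Sum: 2 + 2 + 1 + 1 = 6.

6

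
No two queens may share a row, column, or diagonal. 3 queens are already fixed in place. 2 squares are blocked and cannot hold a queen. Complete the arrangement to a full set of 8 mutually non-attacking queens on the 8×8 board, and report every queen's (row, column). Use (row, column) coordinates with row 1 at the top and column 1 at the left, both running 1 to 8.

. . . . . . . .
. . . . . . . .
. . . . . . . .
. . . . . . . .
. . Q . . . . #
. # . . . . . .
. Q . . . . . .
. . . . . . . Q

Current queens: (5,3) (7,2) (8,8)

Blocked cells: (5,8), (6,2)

(1,6) (2,4) (3,7) (4,1) (5,3) (6,5) (7,2) (8,8)

Row 1: attacked by (5,3)→{3,7}; (7,2)→{2,8}; (8,8)→{1,8}. Safe: 4, 5, 6. Place at column 6.
Row 2: attacked by (1,6)→{5,6,7}; (5,3)→{3,6}; (7,2)→{2,7}; (8,8)→{2,8}. Safe: 1, 4. Place at column 4.
Row 3: attacked by (1,6)→{4,6,8}; (2,4)→{3,4,5}; (5,3)→{1,3,5}; (7,2)→{2,6}; (8,8)→{3,8}. Safe: 7. Place at column 7.
Row 4: attacked by (1,6)→{3,6}; (2,4)→{2,4,6}; (3,7)→{6,7,8}; (5,3)→{2,3,4}; (7,2)→{2,5}; (8,8)→{4,8}. Safe: 1. Place at column 1.
Row 6: attacked by (1,6)→{1,6}; (2,4)→{4,8}; (3,7)→{4,7}; (4,1)→{1,3}; (5,3)→{2,3,4}; (7,2)→{1,2,3}; (8,8)→{6,8}. Blocked: 2. Safe: 5. Place at column 5.
Columns [6, 4, 7, 1, 3, 5, 2, 8], r−c [-5, -2, -4, 3, 2, 1, 5, 0], r+c [7, 6, 10, 5, 8, 11, 9, 16] are all distinct, so no two queens attack.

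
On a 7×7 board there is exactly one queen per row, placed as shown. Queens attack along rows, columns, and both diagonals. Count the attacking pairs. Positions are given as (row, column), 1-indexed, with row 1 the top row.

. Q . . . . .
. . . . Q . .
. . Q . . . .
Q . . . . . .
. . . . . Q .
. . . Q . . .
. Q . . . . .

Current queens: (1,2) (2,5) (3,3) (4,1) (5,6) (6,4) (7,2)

Same column: (1,2)–(7,2) (column 2).
Same diagonal: (1,2)–(5,6) (|1−5| = |2−6| = 4).
Total attacking pairs: 2.

2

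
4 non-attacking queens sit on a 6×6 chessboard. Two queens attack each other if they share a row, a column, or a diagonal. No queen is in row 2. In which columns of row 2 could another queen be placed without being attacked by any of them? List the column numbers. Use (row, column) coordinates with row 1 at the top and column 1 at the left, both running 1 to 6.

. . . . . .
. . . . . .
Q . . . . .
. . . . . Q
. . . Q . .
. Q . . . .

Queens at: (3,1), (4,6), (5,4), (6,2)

columns 3, 5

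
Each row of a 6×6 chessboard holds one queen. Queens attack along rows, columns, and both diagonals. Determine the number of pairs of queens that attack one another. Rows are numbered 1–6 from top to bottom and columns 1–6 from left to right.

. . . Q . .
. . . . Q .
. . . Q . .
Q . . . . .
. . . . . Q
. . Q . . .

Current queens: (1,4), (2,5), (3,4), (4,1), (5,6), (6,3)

6

Same column: (1,4)–(3,4) (column 4).
Same diagonal: (1,4)–(2,5) (|1−2| = |4−5| = 1); (1,4)–(4,1) (|1−4| = |4−1| = 3); (2,5)–(3,4) (|2−3| = |5−4| = 1); (3,4)–(5,6) (|3−5| = |4−6| = 2); (4,1)–(6,3) (|4−6| = |1−3| = 2).
Total attacking pairs: 6.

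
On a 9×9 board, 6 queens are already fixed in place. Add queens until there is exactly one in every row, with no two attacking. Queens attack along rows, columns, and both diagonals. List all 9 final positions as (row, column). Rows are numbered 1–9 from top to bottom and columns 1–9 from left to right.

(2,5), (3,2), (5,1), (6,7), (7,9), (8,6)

Row 1: attacked by (2,5)→{4,5,6}; (3,2)→{2,4}; (5,1)→{1,5}; (6,7)→{2,7}; (7,9)→{3,9}; (8,6)→{6}. Safe: 8. Place at column 8.
Row 4: attacked by (1,8)→{5,8}; (2,5)→{3,5,7}; (3,2)→{1,2,3}; (5,1)→{1,2}; (6,7)→{5,7,9}; (7,9)→{6,9}; (8,6)→{2,6}. Safe: 4. Place at column 4.
Row 9: attacked by (1,8)→{8}; (2,5)→{5}; (3,2)→{2,8}; (4,4)→{4,9}; (5,1)→{1,5}; (6,7)→{4,7}; (7,9)→{7,9}; (8,6)→{5,6,7}. Safe: 3. Place at column 3.
Columns [8, 5, 2, 4, 1, 7, 9, 6, 3], r−c [-7, -3, 1, 0, 4, -1, -2, 2, 6], r+c [9, 7, 5, 8, 6, 13, 16, 14, 12] are all distinct, so no two queens attack.

(1,8) (2,5) (3,2) (4,4) (5,1) (6,7) (7,9) (8,6) (9,3)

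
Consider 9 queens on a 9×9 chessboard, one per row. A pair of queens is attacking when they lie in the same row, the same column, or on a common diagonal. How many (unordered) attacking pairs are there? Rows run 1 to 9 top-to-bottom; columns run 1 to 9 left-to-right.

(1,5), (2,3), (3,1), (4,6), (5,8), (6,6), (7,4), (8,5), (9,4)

7

Same column: (1,5)–(8,5) (column 5); (4,6)–(6,6) (column 6); (7,4)–(9,4) (column 4).
Same diagonal: (5,8)–(8,5) (|5−8| = |8−5| = 3); (5,8)–(9,4) (|5−9| = |8−4| = 4); (7,4)–(8,5) (|7−8| = |4−5| = 1); (8,5)–(9,4) (|8−9| = |5−4| = 1).
Total attacking pairs: 7.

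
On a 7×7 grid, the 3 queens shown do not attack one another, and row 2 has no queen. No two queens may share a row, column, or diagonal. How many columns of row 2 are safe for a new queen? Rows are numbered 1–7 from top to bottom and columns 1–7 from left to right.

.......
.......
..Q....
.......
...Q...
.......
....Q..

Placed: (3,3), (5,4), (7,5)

(3,3) attacks row 2 at column 3 and diagonals 2, 4.
(5,4) attacks row 2 at column 4 and diagonals 1, 7.
(7,5) attacks row 2 at column 5.
Attacked columns: {1, 2, 3, 4, 5, 7}. Safe: {6}.

1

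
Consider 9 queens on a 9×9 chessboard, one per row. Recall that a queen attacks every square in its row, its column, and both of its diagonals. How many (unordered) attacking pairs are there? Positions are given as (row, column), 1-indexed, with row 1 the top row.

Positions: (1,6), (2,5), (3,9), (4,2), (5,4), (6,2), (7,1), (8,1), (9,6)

Same column: (1,6)–(9,6) (column 6); (4,2)–(6,2) (column 2); (7,1)–(8,1) (column 1).
Same diagonal: (1,6)–(2,5) (|1−2| = |6−5| = 1); (5,4)–(8,1) (|5−8| = |4−1| = 3); (6,2)–(7,1) (|6−7| = |2−1| = 1).
Total attacking pairs: 6.

6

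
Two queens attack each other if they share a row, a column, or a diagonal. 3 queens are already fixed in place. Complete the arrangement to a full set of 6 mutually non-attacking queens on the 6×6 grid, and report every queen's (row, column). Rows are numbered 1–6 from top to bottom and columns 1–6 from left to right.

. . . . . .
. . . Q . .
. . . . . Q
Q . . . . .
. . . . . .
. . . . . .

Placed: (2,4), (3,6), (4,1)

(1,2) (2,4) (3,6) (4,1) (5,3) (6,5)

Row 1: attacked by (2,4)→{3,4,5}; (3,6)→{4,6}; (4,1)→{1,4}. Safe: 2. Place at column 2.
Row 5: attacked by (1,2)→{2,6}; (2,4)→{1,4}; (3,6)→{4,6}; (4,1)→{1,2}. Safe: 3, 5. Place at column 3.
Row 6: attacked by (1,2)→{2}; (2,4)→{4}; (3,6)→{3,6}; (4,1)→{1,3}; (5,3)→{2,3,4}. Safe: 5. Place at column 5.
Columns [2, 4, 6, 1, 3, 5], r−c [-1, -2, -3, 3, 2, 1], r+c [3, 6, 9, 5, 8, 11] are all distinct, so no two queens attack.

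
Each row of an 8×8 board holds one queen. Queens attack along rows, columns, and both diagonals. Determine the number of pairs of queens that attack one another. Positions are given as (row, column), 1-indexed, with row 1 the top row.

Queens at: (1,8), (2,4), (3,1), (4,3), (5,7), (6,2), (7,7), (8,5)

2

Same column: (5,7)–(7,7) (column 7).
Same diagonal: (2,4)–(5,7) (|2−5| = |4−7| = 3).
Total attacking pairs: 2.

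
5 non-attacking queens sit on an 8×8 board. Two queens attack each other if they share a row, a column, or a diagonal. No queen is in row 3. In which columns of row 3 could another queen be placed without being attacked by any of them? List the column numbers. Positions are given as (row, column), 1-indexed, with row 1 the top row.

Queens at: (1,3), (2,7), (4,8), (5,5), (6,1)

columns 2

(1,3) attacks row 3 at column 3 and diagonals 1, 5.
(2,7) attacks row 3 at column 7 and diagonals 6, 8.
(4,8) attacks row 3 at column 8 and diagonals 7.
(5,5) attacks row 3 at column 5 and diagonals 3, 7.
(6,1) attacks row 3 at column 1 and diagonals 4.
Attacked columns: {1, 3, 4, 5, 6, 7, 8}. Safe: {2}.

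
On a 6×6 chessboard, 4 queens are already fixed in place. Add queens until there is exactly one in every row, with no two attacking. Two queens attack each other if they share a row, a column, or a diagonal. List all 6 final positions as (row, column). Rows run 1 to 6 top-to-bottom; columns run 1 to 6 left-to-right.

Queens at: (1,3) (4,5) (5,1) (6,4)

Row 2: attacked by (1,3)→{2,3,4}; (4,5)→{3,5}; (5,1)→{1,4}; (6,4)→{4}. Safe: 6. Place at column 6.
Row 3: attacked by (1,3)→{1,3,5}; (2,6)→{5,6}; (4,5)→{4,5,6}; (5,1)→{1,3}; (6,4)→{1,4}. Safe: 2. Place at column 2.
Columns [3, 6, 2, 5, 1, 4], r−c [-2, -4, 1, -1, 4, 2], r+c [4, 8, 5, 9, 6, 10] are all distinct, so no two queens attack.

(1,3) (2,6) (3,2) (4,5) (5,1) (6,4)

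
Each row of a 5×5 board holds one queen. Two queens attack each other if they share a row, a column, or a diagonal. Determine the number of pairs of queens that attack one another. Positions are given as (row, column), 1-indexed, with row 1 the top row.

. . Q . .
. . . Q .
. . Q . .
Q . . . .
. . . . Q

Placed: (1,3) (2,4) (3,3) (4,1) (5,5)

4

Same column: (1,3)–(3,3) (column 3).
Same diagonal: (1,3)–(2,4) (|1−2| = |3−4| = 1); (2,4)–(3,3) (|2−3| = |4−3| = 1); (3,3)–(5,5) (|3−5| = |3−5| = 2).
Total attacking pairs: 4.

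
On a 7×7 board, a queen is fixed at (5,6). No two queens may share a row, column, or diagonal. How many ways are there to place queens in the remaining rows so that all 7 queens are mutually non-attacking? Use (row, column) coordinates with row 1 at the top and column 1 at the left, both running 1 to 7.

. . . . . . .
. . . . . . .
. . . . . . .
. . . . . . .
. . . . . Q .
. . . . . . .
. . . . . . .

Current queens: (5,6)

Branch on row 1: col 1 → 1; col 3 → 1; col 4 → 2; col 5 → 1; col 7 → 1.
Sum: 1 + 1 + 2 + 1 + 1 = 6.

6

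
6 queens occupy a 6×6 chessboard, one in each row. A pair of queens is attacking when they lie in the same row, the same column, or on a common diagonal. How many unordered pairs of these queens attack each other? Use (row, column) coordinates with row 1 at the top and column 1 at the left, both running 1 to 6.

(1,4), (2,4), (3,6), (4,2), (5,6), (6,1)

4

Same column: (1,4)–(2,4) (column 4); (3,6)–(5,6) (column 6).
Same diagonal: (1,4)–(3,6) (|1−3| = |4−6| = 2); (2,4)–(4,2) (|2−4| = |4−2| = 2).
Total attacking pairs: 4.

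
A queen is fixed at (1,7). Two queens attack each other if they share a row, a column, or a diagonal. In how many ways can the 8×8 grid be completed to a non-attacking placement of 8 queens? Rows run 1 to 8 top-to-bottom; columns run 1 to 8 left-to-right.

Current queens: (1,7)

Branch on row 2: col 1 → 1; col 2 → 2; col 3 → 2; col 4 → 2; col 5 → 1.
Sum: 1 + 2 + 2 + 2 + 1 = 8.

8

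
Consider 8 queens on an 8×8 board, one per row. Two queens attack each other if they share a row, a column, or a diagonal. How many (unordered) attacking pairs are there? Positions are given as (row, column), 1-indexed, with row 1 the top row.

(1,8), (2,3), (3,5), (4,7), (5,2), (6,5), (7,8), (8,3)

7

Same column: (1,8)–(7,8) (column 8); (2,3)–(8,3) (column 3); (3,5)–(6,5) (column 5).
Same diagonal: (2,3)–(7,8) (|2−7| = |3−8| = 5); (4,7)–(6,5) (|4−6| = |7−5| = 2); (4,7)–(8,3) (|4−8| = |7−3| = 4); (6,5)–(8,3) (|6−8| = |5−3| = 2).
Total attacking pairs: 7.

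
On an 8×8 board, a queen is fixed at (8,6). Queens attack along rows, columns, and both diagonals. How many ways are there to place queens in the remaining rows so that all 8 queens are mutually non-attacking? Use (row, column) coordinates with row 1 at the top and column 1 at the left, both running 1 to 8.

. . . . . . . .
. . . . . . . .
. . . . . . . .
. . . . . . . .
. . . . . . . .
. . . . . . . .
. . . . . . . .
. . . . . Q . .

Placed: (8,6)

Branch on row 1: col 1 → 0; col 2 → 0; col 3 → 5; col 4 → 4; col 5 → 3; col 7 → 2; col 8 → 2.
Sum: 0 + 0 + 5 + 4 + 3 + 2 + 2 = 16.

16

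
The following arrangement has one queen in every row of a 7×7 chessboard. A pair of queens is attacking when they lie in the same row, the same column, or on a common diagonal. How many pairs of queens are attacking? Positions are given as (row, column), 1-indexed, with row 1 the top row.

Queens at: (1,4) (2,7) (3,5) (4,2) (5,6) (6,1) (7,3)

All columns are distinct and no two queens satisfy |Δrow| = |Δcol|, so no pair attacks.

0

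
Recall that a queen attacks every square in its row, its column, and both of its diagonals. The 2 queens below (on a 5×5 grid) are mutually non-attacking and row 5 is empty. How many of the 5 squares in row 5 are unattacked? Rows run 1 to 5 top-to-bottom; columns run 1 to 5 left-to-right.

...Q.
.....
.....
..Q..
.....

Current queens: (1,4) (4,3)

(1,4) attacks row 5 at column 4.
(4,3) attacks row 5 at column 3 and diagonals 2, 4.
Attacked columns: {2, 3, 4}. Safe: {1, 5}.

2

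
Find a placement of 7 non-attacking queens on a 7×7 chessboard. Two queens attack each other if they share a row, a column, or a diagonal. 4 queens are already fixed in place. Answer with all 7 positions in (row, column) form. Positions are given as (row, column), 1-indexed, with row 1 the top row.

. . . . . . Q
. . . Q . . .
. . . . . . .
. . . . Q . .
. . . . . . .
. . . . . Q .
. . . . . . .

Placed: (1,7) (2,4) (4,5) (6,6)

Row 3: attacked by (1,7)→{5,7}; (2,4)→{3,4,5}; (4,5)→{4,5,6}; (6,6)→{3,6}. Safe: 1, 2. Place at column 1.
Row 5: attacked by (1,7)→{3,7}; (2,4)→{1,4,7}; (3,1)→{1,3}; (4,5)→{4,5,6}; (6,6)→{5,6,7}. Safe: 2. Place at column 2.
Row 7: attacked by (1,7)→{1,7}; (2,4)→{4}; (3,1)→{1,5}; (4,5)→{2,5}; (5,2)→{2,4}; (6,6)→{5,6,7}. Safe: 3. Place at column 3.
Columns [7, 4, 1, 5, 2, 6, 3], r−c [-6, -2, 2, -1, 3, 0, 4], r+c [8, 6, 4, 9, 7, 12, 10] are all distinct, so no two queens attack.

(1,7) (2,4) (3,1) (4,5) (5,2) (6,6) (7,3)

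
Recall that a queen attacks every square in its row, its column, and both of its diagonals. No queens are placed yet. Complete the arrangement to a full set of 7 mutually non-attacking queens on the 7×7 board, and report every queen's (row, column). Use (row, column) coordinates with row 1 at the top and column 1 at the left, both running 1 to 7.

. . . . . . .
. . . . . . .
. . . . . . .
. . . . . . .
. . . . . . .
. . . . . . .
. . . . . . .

Row 1: Safe: 1, 2, 3, 4, 5, 6, 7. Place at column 5.
Row 2: attacked by (1,5)→{4,5,6}. Safe: 1, 2, 3, 7. Place at column 2.
Row 3: attacked by (1,5)→{3,5,7}; (2,2)→{1,2,3}. Safe: 4, 6. Place at column 6.
Row 4: attacked by (1,5)→{2,5}; (2,2)→{2,4}; (3,6)→{5,6,7}. Safe: 1, 3. Place at column 3.
Row 5: attacked by (1,5)→{1,5}; (2,2)→{2,5}; (3,6)→{4,6}; (4,3)→{2,3,4}. Safe: 7. Place at column 7.
Row 6: attacked by (1,5)→{5}; (2,2)→{2,6}; (3,6)→{3,6}; (4,3)→{1,3,5}; (5,7)→{6,7}. Safe: 4. Place at column 4.
Row 7: attacked by (1,5)→{5}; (2,2)→{2,7}; (3,6)→{2,6}; (4,3)→{3,6}; (5,7)→{5,7}; (6,4)→{3,4,5}. Safe: 1. Place at column 1.
Columns [5, 2, 6, 3, 7, 4, 1], r−c [-4, 0, -3, 1, -2, 2, 6], r+c [6, 4, 9, 7, 12, 10, 8] are all distinct, so no two queens attack.

(1,5) (2,2) (3,6) (4,3) (5,7) (6,4) (7,1)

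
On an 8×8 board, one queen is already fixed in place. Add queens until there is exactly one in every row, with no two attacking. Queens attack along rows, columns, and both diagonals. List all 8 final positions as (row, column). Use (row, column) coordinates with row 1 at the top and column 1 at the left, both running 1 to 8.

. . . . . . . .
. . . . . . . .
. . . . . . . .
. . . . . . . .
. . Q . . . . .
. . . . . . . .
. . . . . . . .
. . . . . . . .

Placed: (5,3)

(1,2) (2,5) (3,7) (4,1) (5,3) (6,8) (7,6) (8,4)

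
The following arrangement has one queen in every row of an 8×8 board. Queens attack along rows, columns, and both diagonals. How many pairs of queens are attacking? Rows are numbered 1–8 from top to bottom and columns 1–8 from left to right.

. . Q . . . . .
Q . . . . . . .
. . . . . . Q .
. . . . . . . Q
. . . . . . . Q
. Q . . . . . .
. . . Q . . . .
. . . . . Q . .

Same column: (4,8)–(5,8) (column 8).
Same diagonal: (3,7)–(4,8) (|3−4| = |7−8| = 1).
Total attacking pairs: 2.

2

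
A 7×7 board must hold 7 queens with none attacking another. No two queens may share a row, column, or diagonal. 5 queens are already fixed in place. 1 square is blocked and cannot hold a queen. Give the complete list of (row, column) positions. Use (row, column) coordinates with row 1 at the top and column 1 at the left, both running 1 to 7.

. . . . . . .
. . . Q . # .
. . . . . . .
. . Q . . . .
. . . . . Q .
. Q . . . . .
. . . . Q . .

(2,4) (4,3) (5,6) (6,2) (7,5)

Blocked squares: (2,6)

(1,1) (2,4) (3,7) (4,3) (5,6) (6,2) (7,5)

Row 1: attacked by (2,4)→{3,4,5}; (4,3)→{3,6}; (5,6)→{2,6}; (6,2)→{2,7}; (7,5)→{5}. Safe: 1. Place at column 1.
Row 3: attacked by (1,1)→{1,3}; (2,4)→{3,4,5}; (4,3)→{2,3,4}; (5,6)→{4,6}; (6,2)→{2,5}; (7,5)→{1,5}. Safe: 7. Place at column 7.
Columns [1, 4, 7, 3, 6, 2, 5], r−c [0, -2, -4, 1, -1, 4, 2], r+c [2, 6, 10, 7, 11, 8, 12] are all distinct, so no two queens attack.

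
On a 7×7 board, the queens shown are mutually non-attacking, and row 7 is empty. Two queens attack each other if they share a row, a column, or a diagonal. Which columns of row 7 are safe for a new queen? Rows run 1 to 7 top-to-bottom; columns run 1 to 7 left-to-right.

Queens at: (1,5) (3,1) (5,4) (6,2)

columns 7

(1,5) attacks row 7 at column 5.
(3,1) attacks row 7 at column 1 and diagonals 5.
(5,4) attacks row 7 at column 4 and diagonals 2, 6.
(6,2) attacks row 7 at column 2 and diagonals 1, 3.
Attacked columns: {1, 2, 3, 4, 5, 6}. Safe: {7}.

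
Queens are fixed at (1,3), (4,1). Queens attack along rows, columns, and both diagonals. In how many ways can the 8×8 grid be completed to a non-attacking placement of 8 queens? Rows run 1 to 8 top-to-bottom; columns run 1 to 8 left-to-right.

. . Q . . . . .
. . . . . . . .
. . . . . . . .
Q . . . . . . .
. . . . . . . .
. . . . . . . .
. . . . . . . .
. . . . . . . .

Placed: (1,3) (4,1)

4

Branch on row 2: col 5 → 1; col 6 → 3; col 7 → 0; col 8 → 0.
Sum: 1 + 3 + 0 + 0 = 4.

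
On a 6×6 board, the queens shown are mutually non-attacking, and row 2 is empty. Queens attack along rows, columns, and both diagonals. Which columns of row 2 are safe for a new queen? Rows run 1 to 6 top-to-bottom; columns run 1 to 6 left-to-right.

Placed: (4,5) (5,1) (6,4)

columns 2, 6

(4,5) attacks row 2 at column 5 and diagonals 3.
(5,1) attacks row 2 at column 1 and diagonals 4.
(6,4) attacks row 2 at column 4.
Attacked columns: {1, 3, 4, 5}. Safe: {2, 6}.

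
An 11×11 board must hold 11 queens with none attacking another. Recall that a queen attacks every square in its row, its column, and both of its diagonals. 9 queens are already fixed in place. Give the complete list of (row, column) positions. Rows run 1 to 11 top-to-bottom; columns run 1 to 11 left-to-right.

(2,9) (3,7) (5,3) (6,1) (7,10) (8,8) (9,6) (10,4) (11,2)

Row 1: attacked by (2,9)→{8,9,10}; (3,7)→{5,7,9}; (5,3)→{3,7}; (6,1)→{1,6}; (7,10)→{4,10}; (8,8)→{1,8}; (9,6)→{6}; (10,4)→{4}; (11,2)→{2}. Safe: 11. Place at column 11.
Row 4: attacked by (1,11)→{8,11}; (2,9)→{7,9,11}; (3,7)→{6,7,8}; (5,3)→{2,3,4}; (6,1)→{1,3}; (7,10)→{7,10}; (8,8)→{4,8}; (9,6)→{1,6,11}; (10,4)→{4,10}; (11,2)→{2,9}. Safe: 5. Place at column 5.
Columns [11, 9, 7, 5, 3, 1, 10, 8, 6, 4, 2], r−c [-10, -7, -4, -1, 2, 5, -3, 0, 3, 6, 9], r+c [12, 11, 10, 9, 8, 7, 17, 16, 15, 14, 13] are all distinct, so no two queens attack.

(1,11) (2,9) (3,7) (4,5) (5,3) (6,1) (7,10) (8,8) (9,6) (10,4) (11,2)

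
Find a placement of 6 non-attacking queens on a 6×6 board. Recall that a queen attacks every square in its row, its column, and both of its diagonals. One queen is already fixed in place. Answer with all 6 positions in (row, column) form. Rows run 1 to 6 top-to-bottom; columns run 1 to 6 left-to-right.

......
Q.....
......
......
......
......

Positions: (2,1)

(1,4) (2,1) (3,5) (4,2) (5,6) (6,3)

Row 1: attacked by (2,1)→{1,2}. Safe: 3, 4, 5, 6. Place at column 4.
Row 3: attacked by (1,4)→{2,4,6}; (2,1)→{1,2}. Safe: 3, 5. Place at column 5.
Row 4: attacked by (1,4)→{1,4}; (2,1)→{1,3}; (3,5)→{4,5,6}. Safe: 2. Place at column 2.
Row 5: attacked by (1,4)→{4}; (2,1)→{1,4}; (3,5)→{3,5}; (4,2)→{1,2,3}. Safe: 6. Place at column 6.
Row 6: attacked by (1,4)→{4}; (2,1)→{1,5}; (3,5)→{2,5}; (4,2)→{2,4}; (5,6)→{5,6}. Safe: 3. Place at column 3.
Columns [4, 1, 5, 2, 6, 3], r−c [-3, 1, -2, 2, -1, 3], r+c [5, 3, 8, 6, 11, 9] are all distinct, so no two queens attack.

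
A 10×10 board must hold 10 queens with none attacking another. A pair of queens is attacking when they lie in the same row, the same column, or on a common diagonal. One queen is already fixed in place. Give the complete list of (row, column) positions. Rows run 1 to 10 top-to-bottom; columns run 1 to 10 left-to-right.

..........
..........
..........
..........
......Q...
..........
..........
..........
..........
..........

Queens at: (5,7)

Row 1: attacked by (5,7)→{3,7}. Safe: 1, 2, 4, 5, 6, 8, 9, 10. Place at column 1.
Row 2: attacked by (1,1)→{1,2}; (5,7)→{4,7,10}. Safe: 3, 5, 6, 8, 9. Place at column 5.
Row 3: attacked by (1,1)→{1,3}; (2,5)→{4,5,6}; (5,7)→{5,7,9}. Safe: 2, 8, 10. Place at column 8.
Row 4: attacked by (1,1)→{1,4}; (2,5)→{3,5,7}; (3,8)→{7,8,9}; (5,7)→{6,7,8}. Safe: 2, 10. Place at column 10.
Row 6: attacked by (1,1)→{1,6}; (2,5)→{1,5,9}; (3,8)→{5,8}; (4,10)→{8,10}; (5,7)→{6,7,8}. Safe: 2, 3, 4. Place at column 4.
Row 7: attacked by (1,1)→{1,7}; (2,5)→{5,10}; (3,8)→{4,8}; (4,10)→{7,10}; (5,7)→{5,7,9}; (6,4)→{3,4,5}. Safe: 2, 6. Place at column 2.
Row 8: attacked by (1,1)→{1,8}; (2,5)→{5}; (3,8)→{3,8}; (4,10)→{6,10}; (5,7)→{4,7,10}; (6,4)→{2,4,6}; (7,2)→{1,2,3}. Safe: 9. Place at column 9.
Row 9: attacked by (1,1)→{1,9}; (2,5)→{5}; (3,8)→{2,8}; (4,10)→{5,10}; (5,7)→{3,7}; (6,4)→{1,4,7}; (7,2)→{2,4}; (8,9)→{8,9,10}. Safe: 6. Place at column 6.
Row 10: attacked by (1,1)→{1,10}; (2,5)→{5}; (3,8)→{1,8}; (4,10)→{4,10}; (5,7)→{2,7}; (6,4)→{4,8}; (7,2)→{2,5}; (8,9)→{7,9}; (9,6)→{5,6,7}. Safe: 3. Place at column 3.
Columns [1, 5, 8, 10, 7, 4, 2, 9, 6, 3], r−c [0, -3, -5, -6, -2, 2, 5, -1, 3, 7], r+c [2, 7, 11, 14, 12, 10, 9, 17, 15, 13] are all distinct, so no two queens attack.

(1,1) (2,5) (3,8) (4,10) (5,7) (6,4) (7,2) (8,9) (9,6) (10,3)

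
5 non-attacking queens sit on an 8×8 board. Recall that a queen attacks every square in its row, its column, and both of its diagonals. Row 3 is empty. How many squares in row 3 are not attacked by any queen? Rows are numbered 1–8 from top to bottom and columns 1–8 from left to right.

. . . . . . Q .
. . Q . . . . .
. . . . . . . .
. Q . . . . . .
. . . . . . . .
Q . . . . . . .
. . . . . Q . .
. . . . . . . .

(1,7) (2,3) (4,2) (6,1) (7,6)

(1,7) attacks row 3 at column 7 and diagonals 5.
(2,3) attacks row 3 at column 3 and diagonals 2, 4.
(4,2) attacks row 3 at column 2 and diagonals 1, 3.
(6,1) attacks row 3 at column 1 and diagonals 4.
(7,6) attacks row 3 at column 6 and diagonals 2.
Attacked columns: {1, 2, 3, 4, 5, 6, 7}. Safe: {8}.

1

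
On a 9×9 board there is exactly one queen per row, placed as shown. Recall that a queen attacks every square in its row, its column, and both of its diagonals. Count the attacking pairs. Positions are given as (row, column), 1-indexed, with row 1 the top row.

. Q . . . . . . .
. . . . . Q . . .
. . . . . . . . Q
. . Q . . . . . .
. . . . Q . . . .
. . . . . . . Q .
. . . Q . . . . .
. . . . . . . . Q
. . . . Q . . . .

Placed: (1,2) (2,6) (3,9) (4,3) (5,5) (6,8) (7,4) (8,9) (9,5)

4

Same column: (3,9)–(8,9) (column 9); (5,5)–(9,5) (column 5).
Same diagonal: (1,2)–(8,9) (|1−8| = |2−9| = 7); (6,8)–(9,5) (|6−9| = |8−5| = 3).
Total attacking pairs: 4.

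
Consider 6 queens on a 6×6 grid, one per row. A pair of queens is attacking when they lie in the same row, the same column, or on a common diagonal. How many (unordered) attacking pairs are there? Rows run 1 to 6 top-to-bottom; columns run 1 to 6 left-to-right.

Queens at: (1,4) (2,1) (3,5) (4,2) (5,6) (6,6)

1

Same column: (5,6)–(6,6) (column 6).
Total attacking pairs: 1.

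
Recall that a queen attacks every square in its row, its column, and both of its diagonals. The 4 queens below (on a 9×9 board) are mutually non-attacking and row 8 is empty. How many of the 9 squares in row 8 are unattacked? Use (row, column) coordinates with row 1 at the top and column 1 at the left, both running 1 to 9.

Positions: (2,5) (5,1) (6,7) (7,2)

2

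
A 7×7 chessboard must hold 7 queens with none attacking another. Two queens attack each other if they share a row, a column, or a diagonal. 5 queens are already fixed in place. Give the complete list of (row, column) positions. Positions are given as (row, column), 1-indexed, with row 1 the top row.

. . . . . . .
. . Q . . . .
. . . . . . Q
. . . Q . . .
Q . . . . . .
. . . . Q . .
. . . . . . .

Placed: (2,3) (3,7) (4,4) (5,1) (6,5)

(1,6) (2,3) (3,7) (4,4) (5,1) (6,5) (7,2)

Row 1: attacked by (2,3)→{2,3,4}; (3,7)→{5,7}; (4,4)→{1,4,7}; (5,1)→{1,5}; (6,5)→{5}. Safe: 6. Place at column 6.
Row 7: attacked by (1,6)→{6}; (2,3)→{3}; (3,7)→{3,7}; (4,4)→{1,4,7}; (5,1)→{1,3}; (6,5)→{4,5,6}. Safe: 2. Place at column 2.
Columns [6, 3, 7, 4, 1, 5, 2], r−c [-5, -1, -4, 0, 4, 1, 5], r+c [7, 5, 10, 8, 6, 11, 9] are all distinct, so no two queens attack.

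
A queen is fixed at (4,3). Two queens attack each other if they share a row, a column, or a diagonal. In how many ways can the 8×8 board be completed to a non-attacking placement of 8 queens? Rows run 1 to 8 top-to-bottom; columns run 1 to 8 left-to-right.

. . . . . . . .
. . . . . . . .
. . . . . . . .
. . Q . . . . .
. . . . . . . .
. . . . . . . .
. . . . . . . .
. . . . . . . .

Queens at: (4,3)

12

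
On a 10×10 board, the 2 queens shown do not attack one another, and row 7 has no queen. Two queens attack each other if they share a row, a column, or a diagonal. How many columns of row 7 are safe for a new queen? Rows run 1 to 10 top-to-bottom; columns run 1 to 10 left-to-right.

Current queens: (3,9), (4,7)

(3,9) attacks row 7 at column 9 and diagonals 5.
(4,7) attacks row 7 at column 7 and diagonals 4, 10.
Attacked columns: {4, 5, 7, 9, 10}. Safe: {1, 2, 3, 6, 8}.

5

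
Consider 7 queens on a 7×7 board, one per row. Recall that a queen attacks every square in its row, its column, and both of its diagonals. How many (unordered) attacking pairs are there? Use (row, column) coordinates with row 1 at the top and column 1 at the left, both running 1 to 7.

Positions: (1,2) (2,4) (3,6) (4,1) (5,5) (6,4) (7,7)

Same column: (2,4)–(6,4) (column 4).
Same diagonal: (5,5)–(6,4) (|5−6| = |5−4| = 1); (5,5)–(7,7) (|5−7| = |5−7| = 2).
Total attacking pairs: 3.

3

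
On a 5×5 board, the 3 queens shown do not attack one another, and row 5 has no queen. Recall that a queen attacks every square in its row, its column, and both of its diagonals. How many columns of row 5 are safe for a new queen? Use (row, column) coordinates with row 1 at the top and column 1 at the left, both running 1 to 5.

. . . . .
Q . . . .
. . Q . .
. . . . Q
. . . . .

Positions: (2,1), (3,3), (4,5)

1

(2,1) attacks row 5 at column 1 and diagonals 4.
(3,3) attacks row 5 at column 3 and diagonals 1, 5.
(4,5) attacks row 5 at column 5 and diagonals 4.
Attacked columns: {1, 3, 4, 5}. Safe: {2}.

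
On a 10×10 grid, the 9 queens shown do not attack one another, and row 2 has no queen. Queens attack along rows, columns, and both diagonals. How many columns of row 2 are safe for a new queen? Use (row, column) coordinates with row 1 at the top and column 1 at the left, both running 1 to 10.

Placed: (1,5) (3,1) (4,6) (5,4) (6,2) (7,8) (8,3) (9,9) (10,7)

(1,5) attacks row 2 at column 5 and diagonals 4, 6.
(3,1) attacks row 2 at column 1 and diagonals 2.
(4,6) attacks row 2 at column 6 and diagonals 4, 8.
(5,4) attacks row 2 at column 4 and diagonals 1, 7.
(6,2) attacks row 2 at column 2 and diagonals 6.
(7,8) attacks row 2 at column 8 and diagonals 3.
(8,3) attacks row 2 at column 3 and diagonals 9.
(9,9) attacks row 2 at column 9 and diagonals 2.
(10,7) attacks row 2 at column 7.
Attacked columns: {1, 2, 3, 4, 5, 6, 7, 8, 9}. Safe: {10}.

1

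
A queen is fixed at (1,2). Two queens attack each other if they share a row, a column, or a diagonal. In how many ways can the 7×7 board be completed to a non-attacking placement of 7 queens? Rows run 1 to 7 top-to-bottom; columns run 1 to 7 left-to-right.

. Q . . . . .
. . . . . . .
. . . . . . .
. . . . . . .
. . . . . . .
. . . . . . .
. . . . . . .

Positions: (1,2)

7

Branch on row 2: col 4 → 2; col 5 → 3; col 6 → 1; col 7 → 1.
Sum: 2 + 3 + 1 + 1 = 7.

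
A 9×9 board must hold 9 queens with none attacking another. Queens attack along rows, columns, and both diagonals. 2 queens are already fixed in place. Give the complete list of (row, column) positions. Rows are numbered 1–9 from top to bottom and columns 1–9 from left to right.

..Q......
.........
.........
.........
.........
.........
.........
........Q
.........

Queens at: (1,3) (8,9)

(1,3) (2,7) (3,2) (4,4) (5,8) (6,1) (7,5) (8,9) (9,6)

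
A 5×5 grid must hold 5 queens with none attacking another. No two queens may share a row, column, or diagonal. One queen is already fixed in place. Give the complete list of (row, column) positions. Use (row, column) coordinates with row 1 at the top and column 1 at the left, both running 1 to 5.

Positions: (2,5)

(1,2) (2,5) (3,3) (4,1) (5,4)

Row 1: attacked by (2,5)→{4,5}. Safe: 1, 2, 3. Place at column 2.
Row 3: attacked by (1,2)→{2,4}; (2,5)→{4,5}. Safe: 1, 3. Place at column 3.
Row 4: attacked by (1,2)→{2,5}; (2,5)→{3,5}; (3,3)→{2,3,4}. Safe: 1. Place at column 1.
Row 5: attacked by (1,2)→{2}; (2,5)→{2,5}; (3,3)→{1,3,5}; (4,1)→{1,2}. Safe: 4. Place at column 4.
Columns [2, 5, 3, 1, 4], r−c [-1, -3, 0, 3, 1], r+c [3, 7, 6, 5, 9] are all distinct, so no two queens attack.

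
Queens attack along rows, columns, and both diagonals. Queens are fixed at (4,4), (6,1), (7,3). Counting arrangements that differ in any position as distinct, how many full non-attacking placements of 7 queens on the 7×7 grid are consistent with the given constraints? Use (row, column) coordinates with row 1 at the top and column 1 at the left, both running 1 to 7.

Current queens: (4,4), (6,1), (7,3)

1

Branch on row 1: col 2 → 0; col 5 → 1.
Sum: 0 + 1 = 1.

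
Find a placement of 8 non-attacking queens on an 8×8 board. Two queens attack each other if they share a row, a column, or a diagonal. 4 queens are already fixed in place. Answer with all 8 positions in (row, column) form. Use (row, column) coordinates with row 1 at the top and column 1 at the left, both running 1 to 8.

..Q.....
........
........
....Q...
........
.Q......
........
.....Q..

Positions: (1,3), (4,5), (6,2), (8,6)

(1,3) (2,1) (3,7) (4,5) (5,8) (6,2) (7,4) (8,6)

Row 2: attacked by (1,3)→{2,3,4}; (4,5)→{3,5,7}; (6,2)→{2,6}; (8,6)→{6}. Safe: 1, 8. Place at column 1.
Row 3: attacked by (1,3)→{1,3,5}; (2,1)→{1,2}; (4,5)→{4,5,6}; (6,2)→{2,5}; (8,6)→{1,6}. Safe: 7, 8. Place at column 7.
Row 5: attacked by (1,3)→{3,7}; (2,1)→{1,4}; (3,7)→{5,7}; (4,5)→{4,5,6}; (6,2)→{1,2,3}; (8,6)→{3,6}. Safe: 8. Place at column 8.
Row 7: attacked by (1,3)→{3}; (2,1)→{1,6}; (3,7)→{3,7}; (4,5)→{2,5,8}; (5,8)→{6,8}; (6,2)→{1,2,3}; (8,6)→{5,6,7}. Safe: 4. Place at column 4.
Columns [3, 1, 7, 5, 8, 2, 4, 6], r−c [-2, 1, -4, -1, -3, 4, 3, 2], r+c [4, 3, 10, 9, 13, 8, 11, 14] are all distinct, so no two queens attack.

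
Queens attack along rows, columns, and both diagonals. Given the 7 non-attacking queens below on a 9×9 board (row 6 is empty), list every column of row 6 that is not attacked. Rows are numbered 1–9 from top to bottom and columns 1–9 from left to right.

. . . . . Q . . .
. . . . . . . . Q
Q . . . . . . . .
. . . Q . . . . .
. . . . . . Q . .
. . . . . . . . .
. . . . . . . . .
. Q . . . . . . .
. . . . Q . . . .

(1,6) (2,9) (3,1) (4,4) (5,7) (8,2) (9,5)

columns 3

(1,6) attacks row 6 at column 6 and diagonals 1.
(2,9) attacks row 6 at column 9 and diagonals 5.
(3,1) attacks row 6 at column 1 and diagonals 4.
(4,4) attacks row 6 at column 4 and diagonals 2, 6.
(5,7) attacks row 6 at column 7 and diagonals 6, 8.
(8,2) attacks row 6 at column 2 and diagonals 4.
(9,5) attacks row 6 at column 5 and diagonals 2, 8.
Attacked columns: {1, 2, 4, 5, 6, 7, 8, 9}. Safe: {3}.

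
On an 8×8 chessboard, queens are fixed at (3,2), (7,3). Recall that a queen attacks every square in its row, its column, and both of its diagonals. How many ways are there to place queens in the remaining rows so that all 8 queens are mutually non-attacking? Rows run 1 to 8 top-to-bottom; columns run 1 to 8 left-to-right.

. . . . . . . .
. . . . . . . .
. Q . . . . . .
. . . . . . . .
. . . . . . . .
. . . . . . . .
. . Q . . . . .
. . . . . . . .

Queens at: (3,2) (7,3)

3

Branch on row 1: col 1 → 0; col 5 → 1; col 6 → 0; col 7 → 2; col 8 → 0.
Sum: 0 + 1 + 0 + 2 + 0 = 3.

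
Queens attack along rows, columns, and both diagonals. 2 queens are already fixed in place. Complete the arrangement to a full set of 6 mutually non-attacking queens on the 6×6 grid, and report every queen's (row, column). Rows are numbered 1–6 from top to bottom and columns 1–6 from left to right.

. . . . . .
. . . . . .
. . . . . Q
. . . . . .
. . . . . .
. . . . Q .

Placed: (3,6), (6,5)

Row 1: attacked by (3,6)→{4,6}; (6,5)→{5}. Safe: 1, 2, 3. Place at column 2.
Row 2: attacked by (1,2)→{1,2,3}; (3,6)→{5,6}; (6,5)→{1,5}. Safe: 4. Place at column 4.
Row 4: attacked by (1,2)→{2,5}; (2,4)→{2,4,6}; (3,6)→{5,6}; (6,5)→{3,5}. Safe: 1. Place at column 1.
Row 5: attacked by (1,2)→{2,6}; (2,4)→{1,4}; (3,6)→{4,6}; (4,1)→{1,2}; (6,5)→{4,5,6}. Safe: 3. Place at column 3.
Columns [2, 4, 6, 1, 3, 5], r−c [-1, -2, -3, 3, 2, 1], r+c [3, 6, 9, 5, 8, 11] are all distinct, so no two queens attack.

(1,2) (2,4) (3,6) (4,1) (5,3) (6,5)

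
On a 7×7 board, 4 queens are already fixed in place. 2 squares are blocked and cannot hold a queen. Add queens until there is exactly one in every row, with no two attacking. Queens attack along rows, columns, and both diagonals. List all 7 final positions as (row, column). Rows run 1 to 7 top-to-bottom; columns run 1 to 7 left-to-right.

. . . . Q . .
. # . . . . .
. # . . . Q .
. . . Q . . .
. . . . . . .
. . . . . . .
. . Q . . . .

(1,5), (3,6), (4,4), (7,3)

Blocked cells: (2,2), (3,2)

Row 2: attacked by (1,5)→{4,5,6}; (3,6)→{5,6,7}; (4,4)→{2,4,6}; (7,3)→{3}. Blocked: 2. Safe: 1. Place at column 1.
Row 5: attacked by (1,5)→{1,5}; (2,1)→{1,4}; (3,6)→{4,6}; (4,4)→{3,4,5}; (7,3)→{1,3,5}. Safe: 2, 7. Place at column 2.
Row 6: attacked by (1,5)→{5}; (2,1)→{1,5}; (3,6)→{3,6}; (4,4)→{2,4,6}; (5,2)→{1,2,3}; (7,3)→{2,3,4}. Safe: 7. Place at column 7.
Columns [5, 1, 6, 4, 2, 7, 3], r−c [-4, 1, -3, 0, 3, -1, 4], r+c [6, 3, 9, 8, 7, 13, 10] are all distinct, so no two queens attack.

(1,5) (2,1) (3,6) (4,4) (5,2) (6,7) (7,3)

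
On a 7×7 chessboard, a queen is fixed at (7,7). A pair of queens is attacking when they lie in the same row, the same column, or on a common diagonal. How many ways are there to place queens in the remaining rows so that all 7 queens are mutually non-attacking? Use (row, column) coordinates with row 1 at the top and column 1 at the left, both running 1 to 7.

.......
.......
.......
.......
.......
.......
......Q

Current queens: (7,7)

4

Branch on row 1: col 2 → 1; col 3 → 1; col 4 → 1; col 5 → 1; col 6 → 0.
Sum: 1 + 1 + 1 + 1 + 0 = 4.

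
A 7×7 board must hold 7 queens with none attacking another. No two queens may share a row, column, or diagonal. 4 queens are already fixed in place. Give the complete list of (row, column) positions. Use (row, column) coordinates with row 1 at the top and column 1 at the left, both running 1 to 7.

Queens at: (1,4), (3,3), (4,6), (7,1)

(1,4) (2,7) (3,3) (4,6) (5,2) (6,5) (7,1)

Row 2: attacked by (1,4)→{3,4,5}; (3,3)→{2,3,4}; (4,6)→{4,6}; (7,1)→{1,6}. Safe: 7. Place at column 7.
Row 5: attacked by (1,4)→{4}; (2,7)→{4,7}; (3,3)→{1,3,5}; (4,6)→{5,6,7}; (7,1)→{1,3}. Safe: 2. Place at column 2.
Row 6: attacked by (1,4)→{4}; (2,7)→{3,7}; (3,3)→{3,6}; (4,6)→{4,6}; (5,2)→{1,2,3}; (7,1)→{1,2}. Safe: 5. Place at column 5.
Columns [4, 7, 3, 6, 2, 5, 1], r−c [-3, -5, 0, -2, 3, 1, 6], r+c [5, 9, 6, 10, 7, 11, 8] are all distinct, so no two queens attack.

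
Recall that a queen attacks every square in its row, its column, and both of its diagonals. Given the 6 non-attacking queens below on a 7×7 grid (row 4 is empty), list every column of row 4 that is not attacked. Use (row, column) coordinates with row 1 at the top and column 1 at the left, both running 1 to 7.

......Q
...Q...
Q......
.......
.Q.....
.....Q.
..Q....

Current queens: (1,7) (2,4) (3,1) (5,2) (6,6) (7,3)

(1,7) attacks row 4 at column 7 and diagonals 4.
(2,4) attacks row 4 at column 4 and diagonals 2, 6.
(3,1) attacks row 4 at column 1 and diagonals 2.
(5,2) attacks row 4 at column 2 and diagonals 1, 3.
(6,6) attacks row 4 at column 6 and diagonals 4.
(7,3) attacks row 4 at column 3 and diagonals 6.
Attacked columns: {1, 2, 3, 4, 6, 7}. Safe: {5}.

columns 5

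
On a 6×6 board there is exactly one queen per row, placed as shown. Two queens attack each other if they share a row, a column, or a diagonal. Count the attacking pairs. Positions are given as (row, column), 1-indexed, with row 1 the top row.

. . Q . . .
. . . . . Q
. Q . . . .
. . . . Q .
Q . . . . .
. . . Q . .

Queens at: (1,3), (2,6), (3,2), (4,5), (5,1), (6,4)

0

All columns are distinct and no two queens satisfy |Δrow| = |Δcol|, so no pair attacks.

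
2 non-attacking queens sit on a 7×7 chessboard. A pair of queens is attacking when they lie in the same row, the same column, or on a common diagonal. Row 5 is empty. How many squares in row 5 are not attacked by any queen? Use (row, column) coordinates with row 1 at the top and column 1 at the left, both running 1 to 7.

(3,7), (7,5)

(3,7) attacks row 5 at column 7 and diagonals 5.
(7,5) attacks row 5 at column 5 and diagonals 3, 7.
Attacked columns: {3, 5, 7}. Safe: {1, 2, 4, 6}.

4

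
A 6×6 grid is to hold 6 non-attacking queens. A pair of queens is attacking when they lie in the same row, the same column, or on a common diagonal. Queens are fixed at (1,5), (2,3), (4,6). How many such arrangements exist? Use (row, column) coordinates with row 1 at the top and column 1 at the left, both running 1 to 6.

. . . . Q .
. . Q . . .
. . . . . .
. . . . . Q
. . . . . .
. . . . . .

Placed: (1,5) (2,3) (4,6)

1

Branch on row 3: col 1 → 1.
Sum: 1 = 1.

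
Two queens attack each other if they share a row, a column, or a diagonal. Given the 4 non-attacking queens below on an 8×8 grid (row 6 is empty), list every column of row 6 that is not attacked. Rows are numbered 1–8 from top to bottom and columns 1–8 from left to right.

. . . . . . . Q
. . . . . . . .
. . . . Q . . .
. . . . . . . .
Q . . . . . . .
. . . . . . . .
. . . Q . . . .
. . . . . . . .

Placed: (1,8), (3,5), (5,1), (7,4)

columns 6, 7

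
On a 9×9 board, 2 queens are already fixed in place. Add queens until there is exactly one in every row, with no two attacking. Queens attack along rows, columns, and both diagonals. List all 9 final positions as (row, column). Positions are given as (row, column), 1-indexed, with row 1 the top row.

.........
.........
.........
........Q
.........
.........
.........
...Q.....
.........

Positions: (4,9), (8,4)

(1,5) (2,3) (3,6) (4,9) (5,2) (6,8) (7,1) (8,4) (9,7)

Row 1: attacked by (4,9)→{6,9}; (8,4)→{4}. Safe: 1, 2, 3, 5, 7, 8. Place at column 5.
Row 2: attacked by (1,5)→{4,5,6}; (4,9)→{7,9}; (8,4)→{4}. Safe: 1, 2, 3, 8. Place at column 3.
Row 3: attacked by (1,5)→{3,5,7}; (2,3)→{2,3,4}; (4,9)→{8,9}; (8,4)→{4,9}. Safe: 1, 6. Place at column 6.
Row 5: attacked by (1,5)→{1,5,9}; (2,3)→{3,6}; (3,6)→{4,6,8}; (4,9)→{8,9}; (8,4)→{1,4,7}. Safe: 2. Place at column 2.
Row 6: attacked by (1,5)→{5}; (2,3)→{3,7}; (3,6)→{3,6,9}; (4,9)→{7,9}; (5,2)→{1,2,3}; (8,4)→{2,4,6}. Safe: 8. Place at column 8.
Row 7: attacked by (1,5)→{5}; (2,3)→{3,8}; (3,6)→{2,6}; (4,9)→{6,9}; (5,2)→{2,4}; (6,8)→{7,8,9}; (8,4)→{3,4,5}. Safe: 1. Place at column 1.
Row 9: attacked by (1,5)→{5}; (2,3)→{3}; (3,6)→{6}; (4,9)→{4,9}; (5,2)→{2,6}; (6,8)→{5,8}; (7,1)→{1,3}; (8,4)→{3,4,5}. Safe: 7. Place at column 7.
Columns [5, 3, 6, 9, 2, 8, 1, 4, 7], r−c [-4, -1, -3, -5, 3, -2, 6, 4, 2], r+c [6, 5, 9, 13, 7, 14, 8, 12, 16] are all distinct, so no two queens attack.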